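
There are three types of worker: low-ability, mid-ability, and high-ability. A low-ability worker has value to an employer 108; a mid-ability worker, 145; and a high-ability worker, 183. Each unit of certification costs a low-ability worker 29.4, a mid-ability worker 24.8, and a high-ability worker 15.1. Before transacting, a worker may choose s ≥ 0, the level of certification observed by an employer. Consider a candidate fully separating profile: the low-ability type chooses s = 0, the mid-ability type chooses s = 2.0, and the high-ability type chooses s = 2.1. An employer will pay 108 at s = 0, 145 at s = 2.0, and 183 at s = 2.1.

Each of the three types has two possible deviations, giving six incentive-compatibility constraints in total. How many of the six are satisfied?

3

Low-ability (own payoff 108): to s=2.0 gives 145 − 29.4×2.0 = 86.2 → no gain ✓; to s=2.1 gives 183 − 29.4×2.1 = 121.26 → profitable ✗.
High-ability (own payoff 183 − 15.1×2.1 = 151.29): to s=0 gives 108 → no gain ✓; to s=2.0 gives 145 − 15.1×2.0 = 114.8 → no gain ✓.
Mid-ability (own payoff 145 − 24.8×2.0 = 95.4): to s=0 gives 108 → profitable ✗; to s=2.1 gives 183 − 24.8×2.1 = 130.92 → profitable ✗.
3 of the 6 constraints hold; not an equilibrium.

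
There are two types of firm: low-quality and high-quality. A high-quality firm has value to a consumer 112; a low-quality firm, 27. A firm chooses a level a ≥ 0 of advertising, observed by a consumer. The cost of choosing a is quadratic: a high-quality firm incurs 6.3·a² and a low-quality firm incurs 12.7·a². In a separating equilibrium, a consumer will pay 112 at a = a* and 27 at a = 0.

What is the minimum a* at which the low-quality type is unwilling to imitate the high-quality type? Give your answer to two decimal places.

The low-quality type at a = 0 receives 27; imitating at a* yields 112 − 12.7·a*².
Indifference: 27 = 112 − 12.7·a*², so a*² = (112 − 27) / 12.7 ≈ 6.6929.
a* = √6.6929 ≈ 2.59.

2.59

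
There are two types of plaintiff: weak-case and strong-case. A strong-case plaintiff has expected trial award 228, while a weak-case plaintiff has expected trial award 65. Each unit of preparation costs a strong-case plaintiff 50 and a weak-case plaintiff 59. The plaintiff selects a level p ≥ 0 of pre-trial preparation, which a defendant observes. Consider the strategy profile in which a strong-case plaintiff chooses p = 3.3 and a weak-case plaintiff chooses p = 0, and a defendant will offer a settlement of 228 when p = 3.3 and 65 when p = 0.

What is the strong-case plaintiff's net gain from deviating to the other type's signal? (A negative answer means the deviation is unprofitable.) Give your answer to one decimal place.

2.0

Playing p = 3.3 the strong-case plaintiff receives 228 − 50 × 3.3 = 63.
Deviating to p = 0 yields 65 instead.
Gain from deviating: 65 − 63 = 2.0.
The gain is positive, so the strong-case type's incentive-compatibility constraint is violated — this profile is not a separating equilibrium.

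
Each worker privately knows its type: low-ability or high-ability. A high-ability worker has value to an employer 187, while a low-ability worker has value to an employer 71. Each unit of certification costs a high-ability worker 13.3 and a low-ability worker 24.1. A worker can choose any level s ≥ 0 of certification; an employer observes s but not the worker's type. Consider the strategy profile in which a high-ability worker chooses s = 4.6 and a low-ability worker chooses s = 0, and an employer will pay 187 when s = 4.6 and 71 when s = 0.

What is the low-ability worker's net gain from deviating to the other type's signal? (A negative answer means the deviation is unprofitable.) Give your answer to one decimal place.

5.1

Playing s = 0 the low-ability worker receives 71.
Deviating to s = 4.6 brings payment 187 at cost 24.1 × 4.6 = 110.86, netting 76.14.
Gain from deviating: 76.14 − 71 = 5.14, i.e. 5.1 to one decimal place.
The gain is positive, so the low-ability type's incentive-compatibility constraint is violated — this profile is not a separating equilibrium.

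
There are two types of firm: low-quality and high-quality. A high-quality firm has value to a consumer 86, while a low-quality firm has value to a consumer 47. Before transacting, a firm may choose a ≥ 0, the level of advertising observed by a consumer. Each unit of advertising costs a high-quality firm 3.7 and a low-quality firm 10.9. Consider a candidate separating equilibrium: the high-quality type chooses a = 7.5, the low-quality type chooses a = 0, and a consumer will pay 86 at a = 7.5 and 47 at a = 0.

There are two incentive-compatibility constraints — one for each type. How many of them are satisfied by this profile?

High-quality type: signal → 86 − 3.7 × 7.5 = 58.25; deviate to 0 → 47. IC holds (58.25 ≥ 47).
Low-quality type: stay at 0 → 47; mimic → 86 − 10.9 × 7.5 = 4.25. IC holds (47 ≥ 4.25).
2 of 2 constraints hold, so this is a separating equilibrium.

2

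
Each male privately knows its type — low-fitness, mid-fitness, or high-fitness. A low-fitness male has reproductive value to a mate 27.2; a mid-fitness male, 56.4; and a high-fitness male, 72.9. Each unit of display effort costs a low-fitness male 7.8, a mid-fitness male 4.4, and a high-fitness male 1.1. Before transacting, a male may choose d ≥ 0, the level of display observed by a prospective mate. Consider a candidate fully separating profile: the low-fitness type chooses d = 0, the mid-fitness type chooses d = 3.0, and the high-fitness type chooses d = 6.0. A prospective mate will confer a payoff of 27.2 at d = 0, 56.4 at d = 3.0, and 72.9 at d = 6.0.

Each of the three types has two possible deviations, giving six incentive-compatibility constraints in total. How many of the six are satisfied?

4

High-fitness (own payoff 72.9 − 1.1×6.0 = 66.3): to d=0 gives 27.2 → no gain ✓; to d=3.0 gives 56.4 − 1.1×3.0 = 53.1 → no gain ✓.
Low-fitness (own payoff 27.2): to d=3.0 gives 56.4 − 7.8×3.0 = 33 → profitable ✗; to d=6.0 gives 72.9 − 7.8×6.0 = 26.1 → no gain ✓.
Mid-fitness (own payoff 56.4 − 4.4×3.0 = 43.2): to d=0 gives 27.2 → no gain ✓; to d=6.0 gives 72.9 − 4.4×6.0 = 46.5 → profitable ✗.
4 of the 6 constraints hold; not an equilibrium.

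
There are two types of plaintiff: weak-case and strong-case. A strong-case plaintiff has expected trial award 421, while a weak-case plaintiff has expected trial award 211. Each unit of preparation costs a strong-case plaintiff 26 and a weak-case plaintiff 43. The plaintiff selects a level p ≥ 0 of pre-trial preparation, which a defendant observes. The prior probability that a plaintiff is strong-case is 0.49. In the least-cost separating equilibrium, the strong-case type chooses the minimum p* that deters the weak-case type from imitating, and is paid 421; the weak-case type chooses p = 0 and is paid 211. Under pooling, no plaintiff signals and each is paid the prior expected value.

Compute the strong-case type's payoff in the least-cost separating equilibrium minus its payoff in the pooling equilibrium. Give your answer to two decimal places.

-19.88

Least-cost separating signal: p* solves 211 = 421 − 43·p*, so p* = (421 − 211)/43 ≈ 4.8837.
Strong-case type's separating payoff: 421 − 26 × p* = 421 − 26 × (421 − 211)/43 = 421 − 5460/43 ≈ 294.0233.
Pooling payoff: 0.49 × 421 + 0.51 × 211 = 313.9.
Difference: 294.0233 − 313.9 = -19.8767, i.e. -19.88 to two decimal places.
The strong-case type would prefer the pooling outcome.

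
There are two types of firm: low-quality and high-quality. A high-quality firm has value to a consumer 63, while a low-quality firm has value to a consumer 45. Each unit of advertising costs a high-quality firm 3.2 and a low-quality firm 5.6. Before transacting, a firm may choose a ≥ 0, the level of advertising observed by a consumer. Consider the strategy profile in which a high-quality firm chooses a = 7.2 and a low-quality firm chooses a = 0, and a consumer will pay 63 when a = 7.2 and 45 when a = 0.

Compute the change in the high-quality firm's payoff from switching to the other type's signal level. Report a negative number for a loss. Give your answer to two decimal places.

5.04

Playing a = 7.2 the high-quality firm receives 63 − 3.2 × 7.2 = 39.96.
Deviating to a = 0 yields 45 instead.
Gain from deviating: 45 − 39.96 = 5.04.
The gain is positive, so the high-quality type's incentive-compatibility constraint is violated — this profile is not a separating equilibrium.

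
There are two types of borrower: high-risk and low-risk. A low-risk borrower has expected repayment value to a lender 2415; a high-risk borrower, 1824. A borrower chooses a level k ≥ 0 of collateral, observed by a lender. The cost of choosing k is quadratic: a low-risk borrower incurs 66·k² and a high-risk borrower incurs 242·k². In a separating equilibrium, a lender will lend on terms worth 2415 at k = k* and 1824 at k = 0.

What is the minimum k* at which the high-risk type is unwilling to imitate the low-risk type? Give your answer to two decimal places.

1.56

The high-risk type at k = 0 receives 1824; imitating at k* yields 2415 − 242·k*².
Indifference: 1824 = 2415 − 242·k*², so k*² = (2415 − 1824) / 242 ≈ 2.4421.
k* = √2.4421 ≈ 1.56.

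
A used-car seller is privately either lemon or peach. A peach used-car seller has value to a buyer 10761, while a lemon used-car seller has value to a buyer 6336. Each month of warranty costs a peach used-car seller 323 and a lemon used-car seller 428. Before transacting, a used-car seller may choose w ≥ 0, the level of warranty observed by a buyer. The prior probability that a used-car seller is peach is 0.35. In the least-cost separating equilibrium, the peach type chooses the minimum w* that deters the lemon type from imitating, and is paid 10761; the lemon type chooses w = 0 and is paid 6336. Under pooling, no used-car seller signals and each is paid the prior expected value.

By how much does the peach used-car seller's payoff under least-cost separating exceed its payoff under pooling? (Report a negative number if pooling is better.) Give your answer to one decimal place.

Least-cost separating signal: w* solves 6336 = 10761 − 428·w*, so w* = (10761 − 6336)/428 ≈ 10.3388.
Peach type's separating payoff: 10761 − 323 × w* = 10761 − 323 × (10761 − 6336)/428 = 10761 − 1429275/428 ≈ 7421.572.
Pooling payoff: 0.35 × 10761 + 0.65 × 6336 = 7884.75.
Difference: 7421.572 − 7884.75 = -463.178, i.e. -463.2 to one decimal place.
The peach type would prefer the pooling outcome.

-463.2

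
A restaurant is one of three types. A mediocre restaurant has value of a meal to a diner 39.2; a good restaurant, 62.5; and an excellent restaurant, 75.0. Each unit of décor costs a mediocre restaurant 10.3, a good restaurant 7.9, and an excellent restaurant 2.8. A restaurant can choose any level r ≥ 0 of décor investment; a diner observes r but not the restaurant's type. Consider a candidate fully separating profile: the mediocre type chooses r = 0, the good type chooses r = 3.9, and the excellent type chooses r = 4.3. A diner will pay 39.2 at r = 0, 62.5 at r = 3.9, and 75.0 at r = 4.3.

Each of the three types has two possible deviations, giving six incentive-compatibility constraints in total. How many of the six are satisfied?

Mediocre (own payoff 39.2): to r=3.9 gives 62.5 − 10.3×3.9 = 22.33 → no gain ✓; to r=4.3 gives 75.0 − 10.3×4.3 = 30.71 → no gain ✓.
Excellent (own payoff 75.0 − 2.8×4.3 = 62.96): to r=0 gives 39.2 → no gain ✓; to r=3.9 gives 62.5 − 2.8×3.9 = 51.58 → no gain ✓.
Good (own payoff 62.5 − 7.9×3.9 = 31.69): to r=0 gives 39.2 → profitable ✗; to r=4.3 gives 75.0 − 7.9×4.3 = 41.03 → profitable ✗.
4 of the 6 constraints hold; not an equilibrium.

4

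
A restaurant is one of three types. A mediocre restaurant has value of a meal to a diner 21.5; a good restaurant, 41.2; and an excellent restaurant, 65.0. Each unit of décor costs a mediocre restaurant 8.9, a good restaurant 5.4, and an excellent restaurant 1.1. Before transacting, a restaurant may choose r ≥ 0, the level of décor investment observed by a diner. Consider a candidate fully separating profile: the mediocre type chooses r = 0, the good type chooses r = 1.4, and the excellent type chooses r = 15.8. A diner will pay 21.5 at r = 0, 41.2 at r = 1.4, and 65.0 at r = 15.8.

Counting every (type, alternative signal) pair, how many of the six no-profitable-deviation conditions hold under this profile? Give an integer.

Good (own payoff 41.2 − 5.4×1.4 = 33.64): to r=0 gives 21.5 → no gain ✓; to r=15.8 gives 65.0 − 5.4×15.8 = -20.32 → no gain ✓.
Mediocre (own payoff 21.5): to r=1.4 gives 41.2 − 8.9×1.4 = 28.74 → profitable ✗; to r=15.8 gives 65.0 − 8.9×15.8 = -75.62 → no gain ✓.
Excellent (own payoff 65.0 − 1.1×15.8 = 47.62): to r=0 gives 21.5 → no gain ✓; to r=1.4 gives 41.2 − 1.1×1.4 = 39.66 → no gain ✓.
5 of the 6 constraints hold; not an equilibrium.

5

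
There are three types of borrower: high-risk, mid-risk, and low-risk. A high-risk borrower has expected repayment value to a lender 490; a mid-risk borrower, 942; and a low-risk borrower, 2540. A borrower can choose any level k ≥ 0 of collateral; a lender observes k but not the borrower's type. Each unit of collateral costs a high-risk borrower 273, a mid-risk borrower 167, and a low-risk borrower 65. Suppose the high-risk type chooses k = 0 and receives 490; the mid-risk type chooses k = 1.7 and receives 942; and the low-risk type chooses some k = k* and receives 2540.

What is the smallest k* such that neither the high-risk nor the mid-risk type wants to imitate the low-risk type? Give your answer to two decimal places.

11.27

Mid-risk type (on-path payoff 942 − 167×1.7 = 658.1) won't mimic when 658.1 ≥ 2540 − 167·k*, i.e. k* ≥ 11.27.
High-risk type (on-path payoff 490) won't mimic when 490 ≥ 2540 − 273·k*, i.e. k* ≥ 7.51.
Both must hold, so k* = max(7.51, 11.27) = 11.27. The mid-risk type's constraint binds.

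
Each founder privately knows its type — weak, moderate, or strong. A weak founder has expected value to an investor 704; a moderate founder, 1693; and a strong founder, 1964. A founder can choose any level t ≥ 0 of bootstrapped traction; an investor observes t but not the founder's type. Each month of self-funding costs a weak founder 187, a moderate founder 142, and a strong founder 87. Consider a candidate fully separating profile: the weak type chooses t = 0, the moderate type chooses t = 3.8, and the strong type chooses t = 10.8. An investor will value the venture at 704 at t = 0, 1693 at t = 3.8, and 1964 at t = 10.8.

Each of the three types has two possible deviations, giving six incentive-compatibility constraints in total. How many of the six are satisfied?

Moderate (own payoff 1693 − 142×3.8 = 1153.4): to t=0 gives 704 → no gain ✓; to t=10.8 gives 1964 − 142×10.8 = 430.4 → no gain ✓.
Weak (own payoff 704): to t=3.8 gives 1693 − 187×3.8 = 982.4 → profitable ✗; to t=10.8 gives 1964 − 187×10.8 = -55.6 → no gain ✓.
Strong (own payoff 1964 − 87×10.8 = 1024.4): to t=0 gives 704 → no gain ✓; to t=3.8 gives 1693 − 87×3.8 = 1362.4 → profitable ✗.
4 of the 6 constraints hold; not an equilibrium.

4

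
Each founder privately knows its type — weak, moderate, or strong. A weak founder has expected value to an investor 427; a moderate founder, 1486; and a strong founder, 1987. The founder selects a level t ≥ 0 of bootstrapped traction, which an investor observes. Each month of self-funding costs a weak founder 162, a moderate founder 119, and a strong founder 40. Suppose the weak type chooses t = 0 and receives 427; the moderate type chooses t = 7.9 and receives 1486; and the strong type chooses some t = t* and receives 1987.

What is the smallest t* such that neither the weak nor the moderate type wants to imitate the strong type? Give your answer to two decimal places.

12.11

Moderate type (on-path payoff 1486 − 119×7.9 = 545.9) won't mimic when 545.9 ≥ 1987 − 119·t*, i.e. t* ≥ 12.11.
Weak type (on-path payoff 427) won't mimic when 427 ≥ 1987 − 162·t*, i.e. t* ≥ 9.63.
Both must hold, so t* = max(9.63, 12.11) = 12.11. The moderate type's constraint binds.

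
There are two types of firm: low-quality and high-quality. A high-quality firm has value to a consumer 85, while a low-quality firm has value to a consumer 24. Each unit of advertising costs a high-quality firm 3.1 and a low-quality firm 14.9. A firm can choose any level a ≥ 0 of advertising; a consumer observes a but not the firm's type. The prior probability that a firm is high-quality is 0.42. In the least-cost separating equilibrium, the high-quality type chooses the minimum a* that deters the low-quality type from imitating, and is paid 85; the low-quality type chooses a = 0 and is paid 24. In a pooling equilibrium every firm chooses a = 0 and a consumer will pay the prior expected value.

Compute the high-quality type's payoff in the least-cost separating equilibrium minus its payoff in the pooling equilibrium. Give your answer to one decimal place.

Least-cost separating signal: a* solves 24 = 85 − 14.9·a*, so a* = (85 − 24)/14.9 ≈ 4.0940.
High-quality type's separating payoff: 85 − 3.1 × a* = 85 − 3.1 × (85 − 24)/14.9 = 85 − 189.1/14.9 ≈ 72.309.
Pooling payoff: 0.42 × 85 + 0.58 × 24 = 49.62.
Difference: 72.309 − 49.62 = 22.689, i.e. 22.7 to one decimal place.
The high-quality type prefers to separate.

22.7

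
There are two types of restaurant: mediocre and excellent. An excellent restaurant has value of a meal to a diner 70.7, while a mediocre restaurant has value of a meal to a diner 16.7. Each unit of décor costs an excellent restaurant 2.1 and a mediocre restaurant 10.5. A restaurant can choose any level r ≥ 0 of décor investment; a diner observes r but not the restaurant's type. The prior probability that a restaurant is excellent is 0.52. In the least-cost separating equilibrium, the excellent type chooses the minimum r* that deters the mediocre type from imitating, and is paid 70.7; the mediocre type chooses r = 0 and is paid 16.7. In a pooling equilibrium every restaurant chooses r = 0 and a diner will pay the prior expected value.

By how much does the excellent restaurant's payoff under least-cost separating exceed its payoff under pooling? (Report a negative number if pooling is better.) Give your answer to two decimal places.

15.12

Least-cost separating signal: r* solves 16.7 = 70.7 − 10.5·r*, so r* = (70.7 − 16.7)/10.5 ≈ 5.1429.
Excellent type's separating payoff: 70.7 − 2.1 × r* = 70.7 − 2.1 × (70.7 − 16.7)/10.5 = 70.7 − 113.4/10.5 = 59.9.
Pooling payoff: 0.52 × 70.7 + 0.48 × 16.7 = 44.78.
Difference: 59.9 − 44.78 = 15.12.
The excellent type prefers to separate.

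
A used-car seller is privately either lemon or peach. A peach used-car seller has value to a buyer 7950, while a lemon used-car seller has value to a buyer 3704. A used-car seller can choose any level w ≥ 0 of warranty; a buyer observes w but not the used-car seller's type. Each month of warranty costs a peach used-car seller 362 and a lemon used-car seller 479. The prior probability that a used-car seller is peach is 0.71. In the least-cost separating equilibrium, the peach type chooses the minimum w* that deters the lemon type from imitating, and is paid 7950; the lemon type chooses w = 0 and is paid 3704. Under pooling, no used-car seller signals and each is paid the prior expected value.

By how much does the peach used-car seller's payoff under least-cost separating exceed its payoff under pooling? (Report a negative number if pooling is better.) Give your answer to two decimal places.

-1977.54

Least-cost separating signal: w* solves 3704 = 7950 − 479·w*, so w* = (7950 − 3704)/479 ≈ 8.8643.
Peach type's separating payoff: 7950 − 362 × w* = 7950 − 362 × (7950 − 3704)/479 = 7950 − 1537052/479 ≈ 4741.1232.
Pooling payoff: 0.71 × 7950 + 0.29 × 3704 = 6718.66.
Difference: 4741.1232 − 6718.66 = -1977.5368, i.e. -1977.54 to two decimal places.
The peach type would prefer the pooling outcome.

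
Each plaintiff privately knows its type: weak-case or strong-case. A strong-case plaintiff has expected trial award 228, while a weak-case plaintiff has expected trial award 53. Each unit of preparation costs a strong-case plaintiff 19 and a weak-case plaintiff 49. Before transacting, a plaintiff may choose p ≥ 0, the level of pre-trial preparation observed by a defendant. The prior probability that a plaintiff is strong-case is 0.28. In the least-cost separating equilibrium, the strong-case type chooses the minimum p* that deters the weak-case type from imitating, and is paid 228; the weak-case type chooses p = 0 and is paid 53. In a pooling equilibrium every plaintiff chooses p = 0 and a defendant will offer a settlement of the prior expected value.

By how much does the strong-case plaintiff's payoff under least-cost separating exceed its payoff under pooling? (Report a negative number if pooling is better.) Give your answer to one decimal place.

58.1

Least-cost separating signal: p* solves 53 = 228 − 49·p*, so p* = (228 − 53)/49 ≈ 3.5714.
Strong-case type's separating payoff: 228 − 19 × p* = 228 − 19 × (228 − 53)/49 = 228 − 3325/49 ≈ 160.143.
Pooling payoff: 0.28 × 228 + 0.72 × 53 = 102.
Difference: 160.143 − 102 = 58.143, i.e. 58.1 to one decimal place.
The strong-case type prefers to separate.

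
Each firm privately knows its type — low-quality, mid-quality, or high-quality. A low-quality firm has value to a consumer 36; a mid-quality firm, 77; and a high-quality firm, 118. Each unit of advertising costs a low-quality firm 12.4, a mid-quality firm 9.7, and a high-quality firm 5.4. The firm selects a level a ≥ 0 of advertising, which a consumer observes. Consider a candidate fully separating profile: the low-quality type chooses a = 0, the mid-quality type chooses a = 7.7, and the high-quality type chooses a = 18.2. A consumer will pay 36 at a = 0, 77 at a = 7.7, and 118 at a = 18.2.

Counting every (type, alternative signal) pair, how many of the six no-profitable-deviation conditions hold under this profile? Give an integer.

High-quality (own payoff 118 − 5.4×18.2 = 19.72): to a=0 gives 36 → profitable ✗; to a=7.7 gives 77 − 5.4×7.7 = 35.42 → profitable ✗.
Low-quality (own payoff 36): to a=7.7 gives 77 − 12.4×7.7 = -18.48 → no gain ✓; to a=18.2 gives 118 − 12.4×18.2 = -107.68 → no gain ✓.
Mid-quality (own payoff 77 − 9.7×7.7 = 2.31): to a=0 gives 36 → profitable ✗; to a=18.2 gives 118 − 9.7×18.2 = -58.54 → no gain ✓.
3 of the 6 constraints hold; not an equilibrium.

3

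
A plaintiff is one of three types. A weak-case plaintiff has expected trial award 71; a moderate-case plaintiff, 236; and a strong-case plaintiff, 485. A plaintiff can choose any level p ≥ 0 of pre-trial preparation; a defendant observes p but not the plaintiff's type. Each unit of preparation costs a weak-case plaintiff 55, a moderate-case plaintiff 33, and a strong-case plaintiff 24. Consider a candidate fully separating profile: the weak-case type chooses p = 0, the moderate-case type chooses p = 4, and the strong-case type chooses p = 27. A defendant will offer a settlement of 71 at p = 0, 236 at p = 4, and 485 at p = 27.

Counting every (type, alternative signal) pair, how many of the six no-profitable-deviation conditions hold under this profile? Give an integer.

Moderate-case (own payoff 236 − 33×4 = 104): to p=0 gives 71 → no gain ✓; to p=27 gives 485 − 33×27 = -406 → no gain ✓.
Weak-case (own payoff 71): to p=4 gives 236 − 55×4 = 16 → no gain ✓; to p=27 gives 485 − 55×27 = -1000 → no gain ✓.
Strong-case (own payoff 485 − 24×27 = -163): to p=0 gives 71 → profitable ✗; to p=4 gives 236 − 24×4 = 140 → profitable ✗.
4 of the 6 constraints hold; not an equilibrium.

4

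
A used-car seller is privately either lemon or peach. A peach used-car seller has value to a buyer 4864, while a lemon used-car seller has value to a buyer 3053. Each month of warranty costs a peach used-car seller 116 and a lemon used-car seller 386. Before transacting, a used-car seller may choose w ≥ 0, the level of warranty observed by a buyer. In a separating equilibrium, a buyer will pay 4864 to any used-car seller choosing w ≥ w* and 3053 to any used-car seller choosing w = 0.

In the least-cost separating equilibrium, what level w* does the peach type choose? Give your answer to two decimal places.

A lemon used-car seller choosing w = 0 receives 3053.
Imitating at w* instead would pay 4864 at cost 386·w*, netting 4864 − 386·w*.
Indifference: 3053 = 4864 − 386·w*, so w* = (4864 − 3053) / 386 ≈ 4.69.
At w* the lemon type's incentive constraint just binds; the peach type strictly prefers w* since its per-unit cost is lower.

4.69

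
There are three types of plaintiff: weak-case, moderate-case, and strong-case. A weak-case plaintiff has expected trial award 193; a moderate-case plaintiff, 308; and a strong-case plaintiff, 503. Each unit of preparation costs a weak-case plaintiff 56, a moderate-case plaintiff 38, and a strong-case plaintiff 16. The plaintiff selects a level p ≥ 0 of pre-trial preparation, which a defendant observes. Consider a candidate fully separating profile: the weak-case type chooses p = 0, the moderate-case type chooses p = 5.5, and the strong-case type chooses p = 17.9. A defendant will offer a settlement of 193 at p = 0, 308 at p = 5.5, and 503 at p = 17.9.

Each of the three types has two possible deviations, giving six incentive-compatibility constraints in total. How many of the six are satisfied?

4

Moderate-case (own payoff 308 − 38×5.5 = 99): to p=0 gives 193 → profitable ✗; to p=17.9 gives 503 − 38×17.9 = -177.2 → no gain ✓.
Weak-case (own payoff 193): to p=5.5 gives 308 − 56×5.5 = 0 → no gain ✓; to p=17.9 gives 503 − 56×17.9 = -499.4 → no gain ✓.
Strong-case (own payoff 503 − 16×17.9 = 216.6): to p=0 gives 193 → no gain ✓; to p=5.5 gives 308 − 16×5.5 = 220 → profitable ✗.
4 of the 6 constraints hold; not an equilibrium.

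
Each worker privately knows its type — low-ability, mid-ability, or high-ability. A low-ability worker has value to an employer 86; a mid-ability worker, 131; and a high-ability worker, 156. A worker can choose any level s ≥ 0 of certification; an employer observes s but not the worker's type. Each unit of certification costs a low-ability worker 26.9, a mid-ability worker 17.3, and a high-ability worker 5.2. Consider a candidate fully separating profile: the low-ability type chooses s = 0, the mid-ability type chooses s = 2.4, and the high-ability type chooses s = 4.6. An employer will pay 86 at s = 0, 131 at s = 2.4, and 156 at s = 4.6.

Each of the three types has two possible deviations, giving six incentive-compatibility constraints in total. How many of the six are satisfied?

6

High-ability (own payoff 156 − 5.2×4.6 = 132.08): to s=0 gives 86 → no gain ✓; to s=2.4 gives 131 − 5.2×2.4 = 118.52 → no gain ✓.
Low-ability (own payoff 86): to s=2.4 gives 131 − 26.9×2.4 = 66.44 → no gain ✓; to s=4.6 gives 156 − 26.9×4.6 = 32.26 → no gain ✓.
Mid-ability (own payoff 131 − 17.3×2.4 = 89.48): to s=0 gives 86 → no gain ✓; to s=4.6 gives 156 − 17.3×4.6 = 76.42 → no gain ✓.
6 of the 6 constraints hold; this profile is a separating equilibrium.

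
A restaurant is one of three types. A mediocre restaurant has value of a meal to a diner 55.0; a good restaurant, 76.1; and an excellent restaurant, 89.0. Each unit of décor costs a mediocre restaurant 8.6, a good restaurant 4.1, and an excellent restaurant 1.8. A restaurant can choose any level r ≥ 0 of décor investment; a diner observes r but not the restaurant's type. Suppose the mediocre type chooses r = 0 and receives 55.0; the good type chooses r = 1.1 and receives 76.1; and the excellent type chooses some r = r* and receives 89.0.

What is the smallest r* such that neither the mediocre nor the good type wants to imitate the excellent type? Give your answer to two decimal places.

Mediocre type (on-path payoff 55.0) won't mimic when 55.0 ≥ 89.0 − 8.6·r*, i.e. r* ≥ 3.95.
Good type (on-path payoff 76.1 − 4.1×1.1 = 71.59) won't mimic when 71.59 ≥ 89.0 − 4.1·r*, i.e. r* ≥ 4.25.
Both must hold, so r* = max(3.95, 4.25) = 4.25. The good type's constraint binds.

4.25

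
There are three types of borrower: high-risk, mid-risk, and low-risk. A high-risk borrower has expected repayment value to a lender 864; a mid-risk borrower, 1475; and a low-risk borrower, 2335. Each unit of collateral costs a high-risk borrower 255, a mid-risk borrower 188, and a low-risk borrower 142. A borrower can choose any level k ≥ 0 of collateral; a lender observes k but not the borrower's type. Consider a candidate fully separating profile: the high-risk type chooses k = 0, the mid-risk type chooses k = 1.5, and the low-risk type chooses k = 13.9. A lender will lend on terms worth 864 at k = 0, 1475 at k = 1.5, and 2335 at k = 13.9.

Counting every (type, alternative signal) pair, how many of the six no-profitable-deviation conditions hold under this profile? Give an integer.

Mid-risk (own payoff 1475 − 188×1.5 = 1193): to k=0 gives 864 → no gain ✓; to k=13.9 gives 2335 − 188×13.9 = -278.2 → no gain ✓.
Low-risk (own payoff 2335 − 142×13.9 = 361.2): to k=0 gives 864 → profitable ✗; to k=1.5 gives 1475 − 142×1.5 = 1262 → profitable ✗.
High-risk (own payoff 864): to k=1.5 gives 1475 − 255×1.5 = 1092.5 → profitable ✗; to k=13.9 gives 2335 − 255×13.9 = -1209.5 → no gain ✓.
3 of the 6 constraints hold; not an equilibrium.

3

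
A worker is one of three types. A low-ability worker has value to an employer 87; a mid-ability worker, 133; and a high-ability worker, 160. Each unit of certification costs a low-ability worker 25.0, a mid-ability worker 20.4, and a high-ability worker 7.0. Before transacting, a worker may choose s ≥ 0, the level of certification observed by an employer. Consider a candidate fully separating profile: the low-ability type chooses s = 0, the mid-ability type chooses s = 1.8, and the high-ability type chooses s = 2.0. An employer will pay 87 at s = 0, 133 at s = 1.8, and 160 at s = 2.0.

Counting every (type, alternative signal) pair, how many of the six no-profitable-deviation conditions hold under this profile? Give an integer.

3

Low-ability (own payoff 87): to s=1.8 gives 133 − 25.0×1.8 = 88 → profitable ✗; to s=2.0 gives 160 − 25.0×2.0 = 110 → profitable ✗.
High-ability (own payoff 160 − 7.0×2.0 = 146): to s=0 gives 87 → no gain ✓; to s=1.8 gives 133 − 7.0×1.8 = 120.4 → no gain ✓.
Mid-ability (own payoff 133 − 20.4×1.8 = 96.28): to s=0 gives 87 → no gain ✓; to s=2.0 gives 160 − 20.4×2.0 = 119.2 → profitable ✗.
3 of the 6 constraints hold; not an equilibrium.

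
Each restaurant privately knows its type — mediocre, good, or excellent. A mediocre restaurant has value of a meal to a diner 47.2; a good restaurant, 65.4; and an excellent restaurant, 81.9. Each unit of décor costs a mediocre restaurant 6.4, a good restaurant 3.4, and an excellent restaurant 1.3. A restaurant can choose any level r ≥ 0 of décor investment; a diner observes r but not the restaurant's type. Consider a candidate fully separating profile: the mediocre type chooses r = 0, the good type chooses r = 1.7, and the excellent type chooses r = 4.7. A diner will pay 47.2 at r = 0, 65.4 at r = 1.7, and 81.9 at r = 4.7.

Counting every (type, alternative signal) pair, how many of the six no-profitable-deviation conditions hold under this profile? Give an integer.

3

Excellent (own payoff 81.9 − 1.3×4.7 = 75.79): to r=0 gives 47.2 → no gain ✓; to r=1.7 gives 65.4 − 1.3×1.7 = 63.19 → no gain ✓.
Good (own payoff 65.4 − 3.4×1.7 = 59.62): to r=0 gives 47.2 → no gain ✓; to r=4.7 gives 81.9 − 3.4×4.7 = 65.92 → profitable ✗.
Mediocre (own payoff 47.2): to r=1.7 gives 65.4 − 6.4×1.7 = 54.52 → profitable ✗; to r=4.7 gives 81.9 − 6.4×4.7 = 51.82 → profitable ✗.
3 of the 6 constraints hold; not an equilibrium.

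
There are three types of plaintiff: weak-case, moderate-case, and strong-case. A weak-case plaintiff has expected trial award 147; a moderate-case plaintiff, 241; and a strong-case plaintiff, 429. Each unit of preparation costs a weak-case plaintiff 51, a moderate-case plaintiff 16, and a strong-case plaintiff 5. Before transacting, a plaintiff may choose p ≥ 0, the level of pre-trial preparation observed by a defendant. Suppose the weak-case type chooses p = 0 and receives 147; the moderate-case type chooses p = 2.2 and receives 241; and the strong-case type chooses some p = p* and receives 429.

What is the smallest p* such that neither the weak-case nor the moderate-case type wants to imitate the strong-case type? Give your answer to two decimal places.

Moderate-case type (on-path payoff 241 − 16×2.2 = 205.8) won't mimic when 205.8 ≥ 429 − 16·p*, i.e. p* ≥ 13.95.
Weak-case type (on-path payoff 147) won't mimic when 147 ≥ 429 − 51·p*, i.e. p* ≥ 5.53.
Both must hold, so p* = max(5.53, 13.95) = 13.95. The moderate-case type's constraint binds.

13.95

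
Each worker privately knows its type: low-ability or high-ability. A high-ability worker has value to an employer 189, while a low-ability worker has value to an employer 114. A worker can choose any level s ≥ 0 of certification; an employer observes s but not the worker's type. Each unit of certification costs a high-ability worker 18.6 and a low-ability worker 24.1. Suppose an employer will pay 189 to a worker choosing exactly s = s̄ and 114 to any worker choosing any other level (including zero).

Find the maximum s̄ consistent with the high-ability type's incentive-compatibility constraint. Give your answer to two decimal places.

4.03

Choosing s̄ yields the high-ability type 189 − 18.6·s̄; choosing zero yields 114.
The high-ability type is indifferent at 189 − 18.6·s̄ = 114, i.e. s̄ = (189 − 114) / 18.6 ≈ 4.03.
For any s̄ above 4.03 the high-ability type would rather pool at zero, so separation collapses.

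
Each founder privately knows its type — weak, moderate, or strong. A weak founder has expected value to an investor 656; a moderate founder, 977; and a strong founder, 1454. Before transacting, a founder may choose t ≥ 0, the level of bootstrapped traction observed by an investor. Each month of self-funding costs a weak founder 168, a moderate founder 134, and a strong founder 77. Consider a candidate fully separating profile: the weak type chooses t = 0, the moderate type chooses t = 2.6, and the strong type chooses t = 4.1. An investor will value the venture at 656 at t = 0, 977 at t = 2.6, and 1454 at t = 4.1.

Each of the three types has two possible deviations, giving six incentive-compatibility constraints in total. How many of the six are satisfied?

3

Strong (own payoff 1454 − 77×4.1 = 1138.3): to t=0 gives 656 → no gain ✓; to t=2.6 gives 977 − 77×2.6 = 776.8 → no gain ✓.
Moderate (own payoff 977 − 134×2.6 = 628.6): to t=0 gives 656 → profitable ✗; to t=4.1 gives 1454 − 134×4.1 = 904.6 → profitable ✗.
Weak (own payoff 656): to t=2.6 gives 977 − 168×2.6 = 540.2 → no gain ✓; to t=4.1 gives 1454 − 168×4.1 = 765.2 → profitable ✗.
3 of the 6 constraints hold; not an equilibrium.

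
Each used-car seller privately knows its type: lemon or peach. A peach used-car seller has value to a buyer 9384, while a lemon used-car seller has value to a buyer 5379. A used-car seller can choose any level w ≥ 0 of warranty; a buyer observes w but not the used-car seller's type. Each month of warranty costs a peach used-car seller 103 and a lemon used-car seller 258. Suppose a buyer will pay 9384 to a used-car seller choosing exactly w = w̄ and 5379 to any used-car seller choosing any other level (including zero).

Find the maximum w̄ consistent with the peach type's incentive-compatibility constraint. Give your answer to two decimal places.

38.88

Choosing w̄ yields the peach type 9384 − 103·w̄; choosing zero yields 5379.
The peach type is indifferent at 9384 − 103·w̄ = 5379, i.e. w̄ = (9384 − 5379) / 103 ≈ 38.88.
For any w̄ above 38.88 the peach type would rather pool at zero, so separation collapses.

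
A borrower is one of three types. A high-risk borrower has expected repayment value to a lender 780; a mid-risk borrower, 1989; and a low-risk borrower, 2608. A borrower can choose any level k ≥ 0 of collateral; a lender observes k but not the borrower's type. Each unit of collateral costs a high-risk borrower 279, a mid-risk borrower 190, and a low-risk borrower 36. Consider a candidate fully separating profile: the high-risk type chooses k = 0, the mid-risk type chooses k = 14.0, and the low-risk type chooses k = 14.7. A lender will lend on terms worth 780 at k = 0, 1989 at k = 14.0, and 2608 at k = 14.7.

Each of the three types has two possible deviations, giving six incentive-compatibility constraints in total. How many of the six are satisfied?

Low-risk (own payoff 2608 − 36×14.7 = 2078.8): to k=0 gives 780 → no gain ✓; to k=14.0 gives 1989 − 36×14.0 = 1485 → no gain ✓.
Mid-risk (own payoff 1989 − 190×14.0 = -671): to k=0 gives 780 → profitable ✗; to k=14.7 gives 2608 − 190×14.7 = -185 → profitable ✗.
High-risk (own payoff 780): to k=14.0 gives 1989 − 279×14.0 = -1917 → no gain ✓; to k=14.7 gives 2608 − 279×14.7 = -1493.3 → no gain ✓.
4 of the 6 constraints hold; not an equilibrium.

4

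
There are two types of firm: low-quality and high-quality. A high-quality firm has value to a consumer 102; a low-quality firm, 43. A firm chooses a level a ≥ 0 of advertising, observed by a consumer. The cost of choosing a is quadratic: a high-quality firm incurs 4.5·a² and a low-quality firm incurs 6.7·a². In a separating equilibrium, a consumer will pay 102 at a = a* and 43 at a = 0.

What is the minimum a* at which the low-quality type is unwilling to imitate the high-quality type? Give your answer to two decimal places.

2.97

The low-quality type at a = 0 receives 43; imitating at a* yields 102 − 6.7·a*².
Indifference: 43 = 102 − 6.7·a*², so a*² = (102 − 43) / 6.7 ≈ 8.8060.
a* = √8.8060 ≈ 2.97.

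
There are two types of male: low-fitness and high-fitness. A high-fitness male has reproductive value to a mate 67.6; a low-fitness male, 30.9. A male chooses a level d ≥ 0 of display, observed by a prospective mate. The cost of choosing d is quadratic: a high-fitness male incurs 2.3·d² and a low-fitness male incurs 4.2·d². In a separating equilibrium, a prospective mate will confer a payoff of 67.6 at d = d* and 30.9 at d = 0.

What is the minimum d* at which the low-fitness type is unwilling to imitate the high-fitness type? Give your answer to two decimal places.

2.96

The low-fitness type at d = 0 receives 30.9; imitating at d* yields 67.6 − 4.2·d*².
Indifference: 30.9 = 67.6 − 4.2·d*², so d*² = (67.6 − 30.9) / 4.2 ≈ 8.7381.
d* = √8.7381 ≈ 2.96.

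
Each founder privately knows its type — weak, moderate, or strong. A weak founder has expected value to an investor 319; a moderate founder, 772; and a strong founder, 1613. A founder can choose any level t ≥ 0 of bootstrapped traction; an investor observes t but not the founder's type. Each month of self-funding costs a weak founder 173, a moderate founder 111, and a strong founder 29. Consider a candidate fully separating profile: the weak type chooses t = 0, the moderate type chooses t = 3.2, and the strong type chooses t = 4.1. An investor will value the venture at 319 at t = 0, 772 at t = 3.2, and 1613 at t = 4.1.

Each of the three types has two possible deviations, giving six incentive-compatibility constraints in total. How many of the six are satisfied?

Strong (own payoff 1613 − 29×4.1 = 1494.1): to t=0 gives 319 → no gain ✓; to t=3.2 gives 772 − 29×3.2 = 679.2 → no gain ✓.
Moderate (own payoff 772 − 111×3.2 = 416.8): to t=0 gives 319 → no gain ✓; to t=4.1 gives 1613 − 111×4.1 = 1157.9 → profitable ✗.
Weak (own payoff 319): to t=3.2 gives 772 − 173×3.2 = 218.4 → no gain ✓; to t=4.1 gives 1613 − 173×4.1 = 903.7 → profitable ✗.
4 of the 6 constraints hold; not an equilibrium.

4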